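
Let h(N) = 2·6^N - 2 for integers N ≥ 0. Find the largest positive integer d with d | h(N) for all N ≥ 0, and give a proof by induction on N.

Computing the first values: h(0) = 0 and h(1) = 10; gcd(0, 10) = 10, so d ≤ 10.
We prove 10 | 2·6^N - 2 for all N ≥ 0 by induction on N.
For the base case N = 0: h(0) = 0 = 10·(0), so 10 | h(0).
Inductive step: suppose the statement holds for some r ≥ 0, i.e. 10 | h(r). Then
h(r+1) = 2·6^(r+1) - 2 = 6·(2·6^r - 2) + 10 = 6·h(r) + 10. The first term is divisible by 10 by the inductive hypothesis, and 10 is divisible by 10. Hence 10 | h(r+1).
This completes the induction.
Therefore the largest such d is 10.

d = 10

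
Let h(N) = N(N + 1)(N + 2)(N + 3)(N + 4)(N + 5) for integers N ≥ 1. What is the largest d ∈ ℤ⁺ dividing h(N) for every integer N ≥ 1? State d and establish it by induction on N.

Computing the first values: h(1) = 720 and h(2) = 5040; gcd(720, 5040) = 720, so d ≤ 720.
We prove 720 | N(N + 1)(N + 2)(N + 3)(N + 4)(N + 5) for all N ≥ 1 by induction on N.
Base case (N = 1): h(1) = 720 = 720·(1), so 720 | h(1).
For the inductive step, assume it holds for an arbitrary p ≥ 1, i.e. 720 | h(p). Then
h(p+1) − h(p) = (p+1)·(p+2)·(p+3)·(p+4)·(p+5)·(p+6) − p·(p+1)·(p+2)·(p+3)·(p+4)·(p+5) = (p+1)·(p+2)·(p+3)·(p+4)·(p+5)·[(p+6) − p] = 6·(p+1)·(p+2)·(p+3)·(p+4)·(p+5). The product of 5 consecutive integers is divisible by (5)! = 120, so h(p+1) − h(p) is divisible by 6·120 = 720. By the inductive hypothesis 720 | h(p), hence 720 | h(p+1).
By induction, the statement is established for all N ≥ 1.
Therefore the largest such d is 720.

d = 720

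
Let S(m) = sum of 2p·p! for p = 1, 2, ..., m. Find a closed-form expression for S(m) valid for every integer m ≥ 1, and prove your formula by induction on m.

S(m) = 2(m + 1)! - 2

We claim S(m) = 2(m + 1)! - 2 for all m ≥ 1.
Base case (m = 1): S(1) = 2, and the closed form gives 2. They agree.
For the inductive step, assume it holds for an arbitrary p ≥ 1, so S(p) = 2(p + 1)! - 2.
Then S(p+1) = S(p) + (2(p + 1)(p + 1)!) = (2(p + 1)! - 2) + (2(p + 1)(p + 1)!).
Simplifying, S(p+1) = 2((p+1) + 1)! - 2,
which is the closed form with m = p+1.
This completes the induction.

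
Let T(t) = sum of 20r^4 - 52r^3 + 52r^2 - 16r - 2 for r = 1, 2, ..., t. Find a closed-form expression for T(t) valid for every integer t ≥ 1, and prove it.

T(t) = t(4t^4 - 3t^3 - 2t^2 + 5t - 2)

We claim T(t) = t(4t^4 - 3t^3 - 2t^2 + 5t - 2) for all t ≥ 1.
Base step (t = 1): T(1) = 2, and the closed form gives 2. They agree.
For the inductive step, assume it holds for an arbitrary r ≥ 1, so T(r) = r(4r^4 - 3r^3 - 2r^2 + 5r - 2).
Then T(r+1) = T(r) + (20r^4 + 28r^3 + 16r^2 + 12r + 2) = (r(4r^4 - 3r^3 - 2r^2 + 5r - 2)) + (20r^4 + 28r^3 + 16r^2 + 12r + 2).
Simplifying, T(r+1) = (r + 1)(4r^4 + 13r^3 + 13r^2 + 8r + 2) = (r+1)(4(r+1)^4 - 3(r+1)^3 - 2(r+1)^2 + 5(r+1) - 2),
which is the closed form with t = r+1.
Hence, by induction on t, the claim holds for every t ≥ 1.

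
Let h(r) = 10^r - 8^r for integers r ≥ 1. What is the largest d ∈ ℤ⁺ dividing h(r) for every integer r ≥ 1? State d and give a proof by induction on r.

Computing the first values: h(1) = 2 and h(2) = 36; gcd(2, 36) = 2, so d ≤ 2.
We prove 2 | 10^r - 8^r for all r ≥ 1 by induction on r.
When r = 1: h(1) = 2 = 2·(1), so 2 | h(1).
Suppose the result is true for r = p, i.e. 2 | h(p). Then
10^{p+1} − 8^{p+1} = 10·10^p − 8·8^p = 10·(10^p − 8^p) + (2)·8^p. The first term is divisible by 2 by the inductive hypothesis, and the second term (2)·8^p is divisible by 2 since 2 | 2. Hence 2 | h(p+1).
By induction, the statement is established for all r ≥ 1.
Therefore the largest such d is 2.

d = 2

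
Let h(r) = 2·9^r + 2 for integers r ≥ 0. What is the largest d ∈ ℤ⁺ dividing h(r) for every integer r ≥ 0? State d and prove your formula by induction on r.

d = 4

Computing the first values: h(0) = 4 and h(1) = 20; gcd(4, 20) = 4, so d ≤ 4.
We prove 4 | 2·9^r + 2 for all r ≥ 0 by induction on r.
Base case (r = 0): h(0) = 4 = 4·(1), so 4 | h(0).
Inductive step: assume the claim holds for r = j, i.e. 4 | h(j). Then
h(j+1) = 2·9^(j+1) + 2 = 9·(2·9^j + 2) - 16 = 9·h(j) - 16. The first term is divisible by 4 by the inductive hypothesis, and -16 is divisible by 4. Hence 4 | h(j+1).
Hence, by induction on r, the claim holds for every r ≥ 0.
Therefore the largest such d is 4.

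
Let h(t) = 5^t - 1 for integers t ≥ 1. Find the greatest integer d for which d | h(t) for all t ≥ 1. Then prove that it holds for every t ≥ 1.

d = 4

Computing the first values: h(1) = 4 and h(2) = 24; gcd(4, 24) = 4, so d ≤ 4.
We prove 4 | 5^t - 1 for all t ≥ 1 by induction on t.
Base case (t = 1): h(1) = 4 = 4·(1), so 4 | h(1).
Inductive step: suppose the statement holds for some k ≥ 1, i.e. 4 | h(k). Then
5^{k+1} − 1^{k+1} = 5·5^k − 1·1^k = 5·(5^k − 1^k) + (4)·1^k. The first term is divisible by 4 by the inductive hypothesis, and the second term (4)·1^k is divisible by 4 since 4 | 4. Hence 4 | h(k+1).
Hence, by induction on t, the claim holds for every t ≥ 1.
Therefore the largest such d is 4.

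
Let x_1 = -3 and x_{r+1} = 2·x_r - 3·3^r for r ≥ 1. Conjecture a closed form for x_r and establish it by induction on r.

Computing the first terms: x_1 = -3, x_2 = -15, x_3 = -57. This suggests x_r = 3·2^r - 3^(r + 1).
Base step (r = 1): the formula gives -3 = -3 = x_1.
Inductive step: suppose the statement holds for some k ≥ 1, so x_k = 3·2^k - 3^(k + 1).
Then x_{k+1} = 2·x_k - 3·3^k = 2·(3·2^k - 3^(k + 1)) - 3·3^k = 3·2^(k + 1) - 3^(k + 2) = 3·2^(k+1) - 3^((k+1) + 1),
which is the claimed formula at r = k+1.
By the principle of mathematical induction, the result holds for all r ≥ 1.

x_r = 3·2^r - 3^(r + 1)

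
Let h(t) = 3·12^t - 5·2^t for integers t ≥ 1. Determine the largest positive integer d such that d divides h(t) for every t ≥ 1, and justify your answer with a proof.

Computing the first values: h(1) = 26 and h(2) = 412; gcd(26, 412) = 2, so d ≤ 2.
We prove 2 | 3·12^t - 5·2^t for all t ≥ 1 by induction on t.
Base step (t = 1): h(1) = 26 = 2·(13), so 2 | h(1).
Inductive step: suppose the statement holds for some m ≥ 1, i.e. 2 | h(m). Then
h(m+1) − 12·h(m) = (3·12^(m+1) - 5·2^(m+1)) − 12·(3·12^m - 5·2^m) = (-5)·2^m·(2 − 12) = (50)·2^m. Since 2 | h(m) by the inductive hypothesis, 2 | 12·h(m); and 2 | 50 since 50 = 2·25. Therefore 2 | h(m+1).
Hence, by induction on t, the claim holds for every t ≥ 1.
Therefore the largest such d is 2.

d = 2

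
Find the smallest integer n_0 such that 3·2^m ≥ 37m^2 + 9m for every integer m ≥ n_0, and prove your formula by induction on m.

n_0 = 11

At m = 10: 3072 < 3790, so the inequality fails and n_0 ≥ 11. We prove 3·2^m ≥ 37m^2 + 9m for all m ≥ 11.
Base step (m = 11): 3·2^m = 6144 and 37m^2 + 9m = 4576, so 6144 ≥ 4576.
For the inductive step, assume it holds for an arbitrary p ≥ 11, so 3·2^p ≥ 37p^2 + 9p.
Then 3·2^(p + 1) = 2·(3·2^p) ≥ 2·(37p^2 + 9p).
Also, for p ≥ 11 we have 2·(37p^2 + 9p) ≥ 37(p+1)^2 + 9(p+1), since 2·(37p^2 + 9p) − (37(p+1)^2 + 9(p+1)) = 37p^2 - 65p - 46, which is nonnegative for all p ≥ 11.
Combining, 3·2^(p + 1) ≥ 37(p+1)^2 + 9(p+1).
By induction, the statement is established for all m ≥ 11.
Hence the smallest such n_0 is 11.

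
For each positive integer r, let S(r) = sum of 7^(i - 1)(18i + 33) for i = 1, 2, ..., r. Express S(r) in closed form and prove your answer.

S(r) = 7^r(3r + 5) - 5

We claim S(r) = 7^r(3r + 5) - 5 for all r ≥ 1.
Base case (r = 1): S(1) = 51, and the closed form gives 51. They agree.
For the inductive step, assume it holds for an arbitrary i ≥ 1, so S(i) = 7^i(3i + 5) - 5.
Then S(i+1) = S(i) + (7^i(18i + 51)) = (7^i(3i + 5) - 5) + (7^i(18i + 51)).
Simplifying, S(i+1) = 21·7^i·i + 56·7^i - 5 = 7^(i+1)(3(i+1) + 5) - 5,
which is the closed form with r = i+1.
This completes the induction.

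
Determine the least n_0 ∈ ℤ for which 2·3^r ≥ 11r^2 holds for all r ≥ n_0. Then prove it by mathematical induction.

At r = 4: 162 < 176, so the inequality fails and n_0 ≥ 5. We prove 2·3^r ≥ 11r^2 for all r ≥ 5.
Base case (r = 5): 2·3^r = 486 and 11r^2 = 275, so 486 ≥ 275.
Inductive step: suppose the statement holds for some m ≥ 5, so 2·3^m ≥ 11m^2.
Then 2·3^(m + 1) = 3·(2·3^m) ≥ 3·(11m^2).
Also, for m ≥ 5 we have 3·(11m^2) ≥ 11(m+1)^2, since 3 ≥ (1 + 1/m)^2 for all m ≥ 5.
Combining, 2·3^(m + 1) ≥ 11(m+1)^2.
By induction, the statement is established for all r ≥ 5.
Hence the smallest such n_0 is 5.

n_0 = 5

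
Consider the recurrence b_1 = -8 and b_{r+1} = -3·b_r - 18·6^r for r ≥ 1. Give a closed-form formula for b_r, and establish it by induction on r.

Computing the first terms: b_1 = -8, b_2 = -84, b_3 = -396. This suggests b_r = 4(-3)^(r - 1) - 2·6^r.
Base case (r = 1): the formula gives -8 = -8 = b_1.
Inductive step: assume the claim holds for r = i, so b_i = 4(-3)^(i - 1) - 2·6^i.
Then b_{i+1} = -3·b_i - 18·6^i = -3·(4(-3)^(i - 1) - 2·6^i) - 18·6^i = 4(-3)^i - 2·6^(i + 1) = 4(-3)^((i+1) - 1) - 2·6^(i+1),
which is the claimed formula at r = i+1.
Hence, by induction on r, the claim holds for every r ≥ 1.

b_r = 4(-3)^(r - 1) - 2·6^r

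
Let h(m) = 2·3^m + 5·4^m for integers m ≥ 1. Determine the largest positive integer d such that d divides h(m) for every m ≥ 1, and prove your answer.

d = 2

Computing the first values: h(1) = 26 and h(2) = 98; gcd(26, 98) = 2, so d ≤ 2.
We prove 2 | 2·3^m + 5·4^m for all m ≥ 1 by induction on m.
Base case (m = 1): h(1) = 26 = 2·(13), so 2 | h(1).
Inductive step: suppose the statement holds for some i ≥ 1, i.e. 2 | h(i). Then
h(i+1) − 4·h(i) = (2·3^(i+1) + 5·4^(i+1)) − 4·(2·3^i + 5·4^i) = (2)·3^i·(3 − 4) = (-2)·3^i. Since 2 | h(i) by the inductive hypothesis, 2 | 4·h(i); and 2 | -2 since -2 = 2·-1. Therefore 2 | h(i+1).
By induction, the statement is established for all m ≥ 1.
Therefore the largest such d is 2.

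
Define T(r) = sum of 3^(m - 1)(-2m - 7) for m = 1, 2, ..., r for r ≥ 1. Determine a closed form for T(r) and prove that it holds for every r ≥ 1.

T(r) = -3^r(r + 3) + 3

We claim T(r) = -3^r(r + 3) + 3 for all r ≥ 1.
Base case (r = 1): T(1) = -9, and the closed form gives -9. They agree.
For the inductive step, assume it holds for an arbitrary m ≥ 1, so T(m) = -3^m(m + 3) + 3.
Then T(m+1) = T(m) + (3^m(-2m - 9)) = (-3^m(m + 3) + 3) + (3^m(-2m - 9)).
Simplifying, T(m+1) = -3·3^m·m - 12·3^m + 3 = -3^(m+1)((m+1) + 3) + 3,
which is the closed form with r = m+1.
By induction, the statement is established for all r ≥ 1.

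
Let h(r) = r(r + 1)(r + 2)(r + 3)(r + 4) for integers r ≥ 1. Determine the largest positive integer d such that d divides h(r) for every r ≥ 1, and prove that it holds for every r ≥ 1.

Computing the first values: h(1) = 120 and h(2) = 720; gcd(120, 720) = 120, so d ≤ 120.
We prove 120 | r(r + 1)(r + 2)(r + 3)(r + 4) for all r ≥ 1 by induction on r.
For the base case r = 1: h(1) = 120 = 120·(1), so 120 | h(1).
Suppose the result is true for r = i, i.e. 120 | h(i). Then
h(i+1) − h(i) = (i+1)·(i+2)·(i+3)·(i+4)·(i+5) − i·(i+1)·(i+2)·(i+3)·(i+4) = (i+1)·(i+2)·(i+3)·(i+4)·[(i+5) − i] = 5·(i+1)·(i+2)·(i+3)·(i+4). The product of 4 consecutive integers is divisible by (4)! = 24, so h(i+1) − h(i) is divisible by 5·24 = 120. By the inductive hypothesis 120 | h(i), hence 120 | h(i+1).
This completes the induction.
Therefore the largest such d is 120.

d = 120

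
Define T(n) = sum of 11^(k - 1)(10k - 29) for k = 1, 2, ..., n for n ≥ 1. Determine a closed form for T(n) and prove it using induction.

T(n) = 11^n(n - 3) + 3

We claim T(n) = 11^n(n - 3) + 3 for all n ≥ 1.
For the base case n = 1: T(1) = -19, and the closed form gives -19. They agree.
Inductive step: suppose the statement holds for some k ≥ 1, so T(k) = 11^k(k - 3) + 3.
Then T(k+1) = T(k) + (11^k(10k - 19)) = (11^k(k - 3) + 3) + (11^k(10k - 19)).
Simplifying, T(k+1) = 11·11^k·k - 22·11^k + 3 = 11^(k+1)((k+1) - 3) + 3,
which is the closed form with n = k+1.
By the principle of mathematical induction, the result holds for all n ≥ 1.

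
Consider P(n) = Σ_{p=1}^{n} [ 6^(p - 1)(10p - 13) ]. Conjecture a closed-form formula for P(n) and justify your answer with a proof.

We claim P(n) = 6^n(2n - 3) + 3 for all n ≥ 1.
Base case (n = 1): P(1) = -3, and the closed form gives -3. They agree.
Inductive step: suppose the statement holds for some p ≥ 1, so P(p) = 6^p(2p - 3) + 3.
Then P(p+1) = P(p) + (6^p(10p - 3)) = (6^p(2p - 3) + 3) + (6^p(10p - 3)).
Simplifying, P(p+1) = 12·6^p·p - 6·6^p + 3 = 6^(p+1)(2(p+1) - 3) + 3,
which is the closed form with n = p+1.
This completes the induction.

P(n) = 6^n(2n - 3) + 3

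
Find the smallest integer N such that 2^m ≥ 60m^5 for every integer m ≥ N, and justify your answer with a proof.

At m = 30: 1073741824 < 1458000000, so the inequality fails and N ≥ 31. We prove 2^m ≥ 60m^5 for all m ≥ 31.
Base step (m = 31): 2^m = 2147483648 and 60m^5 = 1717749060, so 2147483648 ≥ 1717749060.
Inductive step: assume the claim holds for m = p, so 2^p ≥ 60p^5.
Then 2^(p + 1) = 2·(2^p) ≥ 2·(60p^5).
Also, for p ≥ 31 we have 2·(60p^5) ≥ 60(p+1)^5, since 2 ≥ (1 + 1/p)^5 for all p ≥ 31.
Combining, 2^(p + 1) ≥ 60(p+1)^5.
By induction, the statement is established for all m ≥ 31.
Hence the smallest such N is 31.

N = 31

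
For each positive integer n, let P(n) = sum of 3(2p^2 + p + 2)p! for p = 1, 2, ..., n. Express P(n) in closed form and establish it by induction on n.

We claim P(n) = (6n + 3)(n + 1)! - 3 for all n ≥ 1.
When n = 1: P(1) = 15, and the closed form gives 15. They agree.
Suppose the result is true for n = p, so P(p) = (6p + 3)(p + 1)! - 3.
Then P(p+1) = P(p) + (3(2p^2 + 5p + 5)(p + 1)!) = ((6p + 3)(p + 1)! - 3) + (3(2p^2 + 5p + 5)(p + 1)!).
Simplifying, P(p+1) = (6(p+1) + 3)((p+1) + 1)! - 3,
which is the closed form with n = p+1.
By induction, the statement is established for all n ≥ 1.

P(n) = (6n + 3)(n + 1)! - 3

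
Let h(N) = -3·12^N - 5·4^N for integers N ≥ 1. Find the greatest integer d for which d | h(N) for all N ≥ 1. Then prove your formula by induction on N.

d = 8

Computing the first values: h(1) = -56 and h(2) = -512; gcd(-56, -512) = 8, so d ≤ 8.
We prove 8 | -3·12^N - 5·4^N for all N ≥ 1 by induction on N.
Base case (N = 1): h(1) = -56 = 8·(-7), so 8 | h(1).
Inductive step: assume the claim holds for N = p, i.e. 8 | h(p). Then
h(p+1) − 12·h(p) = (-3·12^(p+1) - 5·4^(p+1)) − 12·(-3·12^p - 5·4^p) = (-5)·4^p·(4 − 12) = (40)·4^p. Since 8 | h(p) by the inductive hypothesis, 8 | 12·h(p); and 8 | 40 since 40 = 8·5. Therefore 8 | h(p+1).
This completes the induction.
Therefore the largest such d is 8.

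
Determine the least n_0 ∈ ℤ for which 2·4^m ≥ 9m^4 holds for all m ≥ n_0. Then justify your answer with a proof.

At m = 6: 8192 < 11664, so the inequality fails and n_0 ≥ 7. We prove 2·4^m ≥ 9m^4 for all m ≥ 7.
Base case (m = 7): 2·4^m = 32768 and 9m^4 = 21609, so 32768 ≥ 21609.
Suppose the result is true for m = p, so 2·4^p ≥ 9p^4.
Then 2·4^(p + 1) = 4·(2·4^p) ≥ 4·(9p^4).
Also, for p ≥ 7 we have 4·(9p^4) ≥ 9(p+1)^4, since 4 ≥ (1 + 1/p)^4 for all p ≥ 7.
Combining, 2·4^(p + 1) ≥ 9(p+1)^4.
This completes the induction.
Hence the smallest such n_0 is 7.

n_0 = 7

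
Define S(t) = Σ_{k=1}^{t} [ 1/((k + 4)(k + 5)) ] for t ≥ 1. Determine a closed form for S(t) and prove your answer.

We claim S(t) = t/(5(t + 5)) for all t ≥ 1.
When t = 1: S(1) = 1/30, and the closed form gives 1/30. They agree.
Inductive step: assume the claim holds for t = k, so S(k) = k/(5(k + 5)).
Then S(k+1) = S(k) + (1/((k + 5)(k + 6))) = (k/(5(k + 5))) + (1/((k + 5)(k + 6))).
Simplifying, S(k+1) = (k + 1)/(5(k + 6)) = (k+1)/(5((k+1) + 5)),
which is the closed form with t = k+1.
By induction, the statement is established for all t ≥ 1.

S(t) = t/(5(t + 5))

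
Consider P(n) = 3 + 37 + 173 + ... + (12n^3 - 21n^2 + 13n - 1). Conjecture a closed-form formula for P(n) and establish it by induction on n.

P(n) = n(3n^3 - n^2 - n + 2)

We claim P(n) = n(3n^3 - n^2 - n + 2) for all n ≥ 1.
Base step (n = 1): P(1) = 3, and the closed form gives 3. They agree.
For the inductive step, assume it holds for an arbitrary p ≥ 1, so P(p) = p(3p^3 - p^2 - p + 2).
Then P(p+1) = P(p) + (12p^3 + 15p^2 + 7p + 3) = (p(3p^3 - p^2 - p + 2)) + (12p^3 + 15p^2 + 7p + 3).
Simplifying, P(p+1) = (p + 1)(3p^3 + 8p^2 + 6p + 3) = (p+1)(3(p+1)^3 - (p+1)^2 - (p+1) + 2),
which is the closed form with n = p+1.
By the principle of mathematical induction, the result holds for all n ≥ 1.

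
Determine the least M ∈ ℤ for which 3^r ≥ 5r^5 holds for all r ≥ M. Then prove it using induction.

M = 14

At r = 13: 1594323 < 1856465, so the inequality fails and M ≥ 14. We prove 3^r ≥ 5r^5 for all r ≥ 14.
Base step (r = 14): 3^r = 4782969 and 5r^5 = 2689120, so 4782969 ≥ 2689120.
Suppose the result is true for r = i, so 3^i ≥ 5i^5.
Then 3^(i + 1) = 3·(3^i) ≥ 3·(5i^5).
Also, for i ≥ 14 we have 3·(5i^5) ≥ 5(i+1)^5, since 3 ≥ (1 + 1/i)^5 for all i ≥ 14.
Combining, 3^(i + 1) ≥ 5(i+1)^5.
By induction, the statement is established for all r ≥ 14.
Hence the smallest such M is 14.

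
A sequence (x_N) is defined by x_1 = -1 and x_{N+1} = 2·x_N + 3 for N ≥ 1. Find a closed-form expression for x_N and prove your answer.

x_N = 2^N - 3

Computing the first terms: x_1 = -1, x_2 = 1, x_3 = 5. This suggests x_N = 2^N - 3.
Base step (N = 1): the formula gives -1 = -1 = x_1.
Suppose the result is true for N = i, so x_i = 2^i - 3.
Then x_{i+1} = 2·x_i + 3 = 2·(2^i - 3) + 3 = 2^(i + 1) - 3,
which is the claimed formula at N = i+1.
This completes the induction.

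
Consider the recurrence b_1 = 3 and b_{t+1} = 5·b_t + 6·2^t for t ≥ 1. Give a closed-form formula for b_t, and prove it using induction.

b_t = -2^(t + 1) + 7·5^(t - 1)

Computing the first terms: b_1 = 3, b_2 = 27, b_3 = 159. This suggests b_t = -2^(t + 1) + 7·5^(t - 1).
When t = 1: the formula gives 3 = 3 = b_1.
Inductive step: assume the claim holds for t = m, so b_m = -2^(m + 1) + 7·5^(m - 1).
Then b_{m+1} = 5·b_m + 6·2^m = 5·(-2^(m + 1) + 7·5^(m - 1)) + 6·2^m = -2^(m + 2) + 7·5^m = -2^((m+1) + 1) + 7·5^((m+1) - 1),
which is the claimed formula at t = m+1.
By the principle of mathematical induction, the result holds for all t ≥ 1.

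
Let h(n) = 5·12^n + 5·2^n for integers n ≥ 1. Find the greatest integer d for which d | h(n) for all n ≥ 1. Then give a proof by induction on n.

Computing the first values: h(1) = 70 and h(2) = 740; gcd(70, 740) = 10, so d ≤ 10.
We prove 10 | 5·12^n + 5·2^n for all n ≥ 1 by induction on n.
Base step (n = 1): h(1) = 70 = 10·(7), so 10 | h(1).
Suppose the result is true for n = m, i.e. 10 | h(m). Then
h(m+1) − 12·h(m) = (5·12^(m+1) + 5·2^(m+1)) − 12·(5·12^m + 5·2^m) = (5)·2^m·(2 − 12) = (-50)·2^m. Since 10 | h(m) by the inductive hypothesis, 10 | 12·h(m); and 10 | -50 since -50 = 10·-5. Therefore 10 | h(m+1).
By induction, the statement is established for all n ≥ 1.
Therefore the largest such d is 10.

d = 10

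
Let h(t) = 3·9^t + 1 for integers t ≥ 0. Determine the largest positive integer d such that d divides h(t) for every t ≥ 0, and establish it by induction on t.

Computing the first values: h(0) = 4 and h(1) = 28; gcd(4, 28) = 4, so d ≤ 4.
We prove 4 | 3·9^t + 1 for all t ≥ 0 by induction on t.
Base case (t = 0): h(0) = 4 = 4·(1), so 4 | h(0).
Inductive step: suppose the statement holds for some m ≥ 0, i.e. 4 | h(m). Then
h(m+1) = 3·9^(m+1) + 1 = 9·(3·9^m + 1) - 8 = 9·h(m) - 8. The first term is divisible by 4 by the inductive hypothesis, and -8 is divisible by 4. Hence 4 | h(m+1).
By induction, the statement is established for all t ≥ 0.
Therefore the largest such d is 4.

d = 4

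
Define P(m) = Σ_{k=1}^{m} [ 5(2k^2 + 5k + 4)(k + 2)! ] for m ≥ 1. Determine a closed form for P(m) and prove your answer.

We claim P(m) = (10m + 5)(m + 3)! - 30 for all m ≥ 1.
Base case (m = 1): P(1) = 330, and the closed form gives 330. They agree.
Inductive step: suppose the statement holds for some k ≥ 1, so P(k) = (10k + 5)(k + 3)! - 30.
Then P(k+1) = P(k) + (5(2k^2 + 9k + 11)(k + 3)!) = ((10k + 5)(k + 3)! - 30) + (5(2k^2 + 9k + 11)(k + 3)!).
Simplifying, P(k+1) = (10(k+1) + 5)((k+1) + 3)! - 30,
which is the closed form with m = k+1.
By the principle of mathematical induction, the result holds for all m ≥ 1.

P(m) = (10m + 5)(m + 3)! - 30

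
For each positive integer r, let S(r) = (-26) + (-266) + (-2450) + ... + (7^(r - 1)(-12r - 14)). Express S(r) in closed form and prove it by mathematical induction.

S(r) = -2·7^r(r + 1) + 2

We claim S(r) = -2·7^r(r + 1) + 2 for all r ≥ 1.
When r = 1: S(1) = -26, and the closed form gives -26. They agree.
Inductive step: assume the claim holds for r = j, so S(j) = -2·7^j(j + 1) + 2.
Then S(j+1) = S(j) + (7^j(-12j - 26)) = (-2·7^j(j + 1) + 2) + (7^j(-12j - 26)).
Simplifying, S(j+1) = -14·7^j·j - 28·7^j + 2 = -2·7^(j+1)((j+1) + 1) + 2,
which is the closed form with r = j+1.
This completes the induction.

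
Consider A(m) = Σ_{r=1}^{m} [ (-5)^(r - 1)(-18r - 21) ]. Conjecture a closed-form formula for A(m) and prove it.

We claim A(m) = (-5)^m(3m + 4) - 4 for all m ≥ 1.
For the base case m = 1: A(1) = -39, and the closed form gives -39. They agree.
For the inductive step, assume it holds for an arbitrary r ≥ 1, so A(r) = (-5)^r(3r + 4) - 4.
Then A(r+1) = A(r) + ((-5)^r(-18r - 39)) = ((-5)^r(3r + 4) - 4) + ((-5)^r(-18r - 39)).
Simplifying, A(r+1) = -15(-5)^r·r - 35(-5)^r - 4 = (-5)^(r+1)(3(r+1) + 4) - 4,
which is the closed form with m = r+1.
This completes the induction.

A(m) = (-5)^m(3m + 4) - 4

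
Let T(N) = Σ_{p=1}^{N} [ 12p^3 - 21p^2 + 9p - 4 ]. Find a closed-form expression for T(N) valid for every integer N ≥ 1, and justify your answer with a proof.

T(N) = N(3N^3 - N^2 - 3N - 3)

We claim T(N) = N(3N^3 - N^2 - 3N - 3) for all N ≥ 1.
Base step (N = 1): T(1) = -4, and the closed form gives -4. They agree.
For the inductive step, assume it holds for an arbitrary p ≥ 1, so T(p) = p(3p^3 - p^2 - 3p - 3).
Then T(p+1) = T(p) + (12p^3 + 15p^2 + 3p - 4) = (p(3p^3 - p^2 - 3p - 3)) + (12p^3 + 15p^2 + 3p - 4).
Simplifying, T(p+1) = (p + 1)(3p^3 + 8p^2 + 4p - 4) = (p+1)(3(p+1)^3 - (p+1)^2 - 3(p+1) - 3),
which is the closed form with N = p+1.
By the principle of mathematical induction, the result holds for all N ≥ 1.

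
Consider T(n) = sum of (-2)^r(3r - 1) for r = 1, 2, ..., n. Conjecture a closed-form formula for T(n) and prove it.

We claim T(n) = 2(-2)^n·n for all n ≥ 1.
When n = 1: T(1) = -4, and the closed form gives -4. They agree.
Inductive step: assume the claim holds for n = r, so T(r) = 2(-2)^r·r.
Then T(r+1) = T(r) + ((-2)^(r + 1)(3r + 2)) = (2(-2)^r·r) + ((-2)^(r + 1)(3r + 2)).
Simplifying, T(r+1) = (-2)^(r + 2)(-r - 1) = 2(-2)^(r+1)·(r+1),
which is the closed form with n = r+1.
This completes the induction.

T(n) = 2(-2)^n·n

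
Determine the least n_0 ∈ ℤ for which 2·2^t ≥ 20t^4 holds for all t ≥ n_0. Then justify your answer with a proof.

At t = 20: 2097152 < 3200000, so the inequality fails and n_0 ≥ 21. We prove 2·2^t ≥ 20t^4 for all t ≥ 21.
For the base case t = 21: 2·2^t = 4194304 and 20t^4 = 3889620, so 4194304 ≥ 3889620.
Suppose the result is true for t = m, so 2·2^m ≥ 20m^4.
Then 2·2^(m + 1) = 2·(2·2^m) ≥ 2·(20m^4).
Also, for m ≥ 21 we have 2·(20m^4) ≥ 20(m+1)^4, since 2 ≥ (1 + 1/m)^4 for all m ≥ 21.
Combining, 2·2^(m + 1) ≥ 20(m+1)^4.
By the principle of mathematical induction, the result holds for all t ≥ 21.
Hence the smallest such n_0 is 21.

n_0 = 21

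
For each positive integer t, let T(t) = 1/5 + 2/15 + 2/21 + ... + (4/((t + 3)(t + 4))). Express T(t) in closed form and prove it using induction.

We claim T(t) = t/(t + 4) for all t ≥ 1.
For the base case t = 1: T(1) = 1/5, and the closed form gives 1/5. They agree.
Inductive step: assume the claim holds for t = r, so T(r) = r/(r + 4).
Then T(r+1) = T(r) + (4/((r + 4)(r + 5))) = (r/(r + 4)) + (4/((r + 4)(r + 5))).
Simplifying, T(r+1) = (r + 1)/(r + 5) = (r+1)/((r+1) + 4),
which is the closed form with t = r+1.
This completes the induction.

T(t) = t/(t + 4)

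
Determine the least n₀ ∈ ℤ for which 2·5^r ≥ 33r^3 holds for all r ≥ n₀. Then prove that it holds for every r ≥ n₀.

n₀ = 5

At r = 4: 1250 < 2112, so the inequality fails and n₀ ≥ 5. We prove 2·5^r ≥ 33r^3 for all r ≥ 5.
Base step (r = 5): 2·5^r = 6250 and 33r^3 = 4125, so 6250 ≥ 4125.
For the inductive step, assume it holds for an arbitrary j ≥ 5, so 2·5^j ≥ 33j^3.
Then 2·5^(j + 1) = 5·(2·5^j) ≥ 5·(33j^3).
Also, for j ≥ 5 we have 5·(33j^3) ≥ 33(j+1)^3, since 5 ≥ (1 + 1/j)^3 for all j ≥ 5.
Combining, 2·5^(j + 1) ≥ 33(j+1)^3.
Hence, by induction on r, the claim holds for every r ≥ 5.
Hence the smallest such n₀ is 5.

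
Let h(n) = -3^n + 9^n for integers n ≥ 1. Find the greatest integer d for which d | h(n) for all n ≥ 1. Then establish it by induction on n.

Computing the first values: h(1) = 6 and h(2) = 72; gcd(6, 72) = 6, so d ≤ 6.
We prove 6 | -3^n + 9^n for all n ≥ 1 by induction on n.
For the base case n = 1: h(1) = 6 = 6·(1), so 6 | h(1).
For the inductive step, assume it holds for an arbitrary m ≥ 1, i.e. 6 | h(m). Then
9^{m+1} − 3^{m+1} = 9·9^m − 3·3^m = 9·(9^m − 3^m) + (6)·3^m. The first term is divisible by 6 by the inductive hypothesis, and the second term (6)·3^m is divisible by 6 since 6 | 6. Hence 6 | h(m+1).
By the principle of mathematical induction, the result holds for all n ≥ 1.
Therefore the largest such d is 6.

d = 6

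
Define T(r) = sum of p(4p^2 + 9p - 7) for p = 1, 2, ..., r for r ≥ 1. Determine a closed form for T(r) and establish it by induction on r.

T(r) = r(r + 1)(r^2 + 4r - 2)

We claim T(r) = r(r + 1)(r^2 + 4r - 2) for all r ≥ 1.
When r = 1: T(1) = 6, and the closed form gives 6. They agree.
Inductive step: assume the claim holds for r = p, so T(p) = p(p^3 + 5p^2 + 2p - 2).
Then T(p+1) = T(p) + ((p + 1)(9p + 4(p + 1)^2 + 2)) = (p(p^3 + 5p^2 + 2p - 2)) + ((p + 1)(9p + 4(p + 1)^2 + 2)).
Simplifying, T(p+1) = (p + 1)(p + 2)(p^2 + 6p + 3) = (p+1)((p+1) + 1)((p+1)^2 + 4(p+1) - 2),
which is the closed form with r = p+1.
By the principle of mathematical induction, the result holds for all r ≥ 1.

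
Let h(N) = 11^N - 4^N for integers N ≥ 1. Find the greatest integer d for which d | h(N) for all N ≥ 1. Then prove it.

d = 7

Computing the first values: h(1) = 7 and h(2) = 105; gcd(7, 105) = 7, so d ≤ 7.
We prove 7 | 11^N - 4^N for all N ≥ 1 by induction on N.
For the base case N = 1: h(1) = 7 = 7·(1), so 7 | h(1).
For the inductive step, assume it holds for an arbitrary p ≥ 1, i.e. 7 | h(p). Then
11^{p+1} − 4^{p+1} = 11·11^p − 4·4^p = 11·(11^p − 4^p) + (7)·4^p. The first term is divisible by 7 by the inductive hypothesis, and the second term (7)·4^p is divisible by 7 since 7 | 7. Hence 7 | h(p+1).
By the principle of mathematical induction, the result holds for all N ≥ 1.
Therefore the largest such d is 7.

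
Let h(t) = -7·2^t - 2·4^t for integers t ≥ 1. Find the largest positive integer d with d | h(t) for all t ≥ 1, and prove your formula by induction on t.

Computing the first values: h(1) = -22 and h(2) = -60; gcd(-22, -60) = 2, so d ≤ 2.
We prove 2 | -7·2^t - 2·4^t for all t ≥ 1 by induction on t.
Base step (t = 1): h(1) = -22 = 2·(-11), so 2 | h(1).
Inductive step: assume the claim holds for t = m, i.e. 2 | h(m). Then
h(m+1) − 4·h(m) = (-7·2^(m+1) - 2·4^(m+1)) − 4·(-7·2^m - 2·4^m) = (-7)·2^m·(2 − 4) = (14)·2^m. Since 2 | h(m) by the inductive hypothesis, 2 | 4·h(m); and 2 | 14 since 14 = 2·7. Therefore 2 | h(m+1).
Hence, by induction on t, the claim holds for every t ≥ 1.
Therefore the largest such d is 2.

d = 2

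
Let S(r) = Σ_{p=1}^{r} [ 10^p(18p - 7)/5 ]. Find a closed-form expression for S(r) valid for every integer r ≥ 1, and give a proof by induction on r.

We claim S(r) = 2·10^r(2r - 1) + 2 for all r ≥ 1.
When r = 1: S(1) = 22, and the closed form gives 22. They agree.
Inductive step: suppose the statement holds for some p ≥ 1, so S(p) = 2·10^p(2p - 1) + 2.
Then S(p+1) = S(p) + (10^p(36p + 22)) = (2·10^p(2p - 1) + 2) + (10^p(36p + 22)).
Simplifying, S(p+1) = 40·10^p·p + 20·10^p + 2 = 2·10^(p+1)(2(p+1) - 1) + 2,
which is the closed form with r = p+1.
This completes the induction.

S(r) = 2·10^r(2r - 1) + 2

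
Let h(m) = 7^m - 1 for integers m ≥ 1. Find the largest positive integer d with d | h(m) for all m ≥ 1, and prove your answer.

Computing the first values: h(1) = 6 and h(2) = 48; gcd(6, 48) = 6, so d ≤ 6.
We prove 6 | 7^m - 1 for all m ≥ 1 by induction on m.
For the base case m = 1: h(1) = 6 = 6·(1), so 6 | h(1).
Inductive step: suppose the statement holds for some i ≥ 1, i.e. 6 | h(i). Then
7^{i+1} − 1^{i+1} = 7·7^i − 1·1^i = 7·(7^i − 1^i) + (6)·1^i. The first term is divisible by 6 by the inductive hypothesis, and the second term (6)·1^i is divisible by 6 since 6 | 6. Hence 6 | h(i+1).
By induction, the statement is established for all m ≥ 1.
Therefore the largest such d is 6.

d = 6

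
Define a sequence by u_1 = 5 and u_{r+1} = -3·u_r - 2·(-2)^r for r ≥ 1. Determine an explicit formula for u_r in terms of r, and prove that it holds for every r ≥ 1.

Computing the first terms: u_1 = 5, u_2 = -11, u_3 = 25. This suggests u_r = (-2)^(r + 1) + (-3)^(r - 1).
When r = 1: the formula gives 5 = 5 = u_1.
Suppose the result is true for r = k, so u_k = (-2)^(k + 1) + (-3)^(k - 1).
Then u_{k+1} = -3·u_k - 2·(-2)^k = -3·((-2)^(k + 1) + (-3)^(k - 1)) - 2·(-2)^k = (-2)^(k + 2) + (-3)^k = (-2)^((k+1) + 1) + (-3)^((k+1) - 1),
which is the claimed formula at r = k+1.
By the principle of mathematical induction, the result holds for all r ≥ 1.

u_r = (-2)^(r + 1) + (-3)^(r - 1)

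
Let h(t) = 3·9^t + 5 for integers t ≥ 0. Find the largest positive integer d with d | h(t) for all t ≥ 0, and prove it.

Computing the first values: h(0) = 8 and h(1) = 32; gcd(8, 32) = 8, so d ≤ 8.
We prove 8 | 3·9^t + 5 for all t ≥ 0 by induction on t.
When t = 0: h(0) = 8 = 8·(1), so 8 | h(0).
Inductive step: assume the claim holds for t = p, i.e. 8 | h(p). Then
h(p+1) = 3·9^(p+1) + 5 = 9·(3·9^p + 5) - 40 = 9·h(p) - 40. The first term is divisible by 8 by the inductive hypothesis, and -40 is divisible by 8. Hence 8 | h(p+1).
By the principle of mathematical induction, the result holds for all t ≥ 0.
Therefore the largest such d is 8.

d = 8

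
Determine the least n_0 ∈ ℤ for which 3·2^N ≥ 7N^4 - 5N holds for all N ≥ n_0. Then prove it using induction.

n_0 = 18

At N = 17: 393216 < 584562, so the inequality fails and n_0 ≥ 18. We prove 3·2^N ≥ 7N^4 - 5N for all N ≥ 18.
For the base case N = 18: 3·2^N = 786432 and 7N^4 - 5N = 734742, so 786432 ≥ 734742.
For the inductive step, assume it holds for an arbitrary p ≥ 18, so 3·2^p ≥ 7p^4 - 5p.
Then 3·2^(p + 1) = 2·(3·2^p) ≥ 2·(7p^4 - 5p).
Also, for p ≥ 18 we have 2·(7p^4 - 5p) ≥ 7(p+1)^4 - 5(p+1), since 2·(7p^4 - 5p) − (7(p+1)^4 - 5(p+1)) = 7p^4 - 28p^3 - 42p^2 - 33p - 2, which is nonnegative for all p ≥ 18.
Combining, 3·2^(p + 1) ≥ 7(p+1)^4 - 5(p+1).
Hence, by induction on N, the claim holds for every N ≥ 18.
Hence the smallest such n_0 is 18.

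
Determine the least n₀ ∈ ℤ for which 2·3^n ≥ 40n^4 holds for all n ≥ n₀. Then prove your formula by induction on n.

n₀ = 12

At n = 11: 354294 < 585640, so the inequality fails and n₀ ≥ 12. We prove 2·3^n ≥ 40n^4 for all n ≥ 12.
When n = 12: 2·3^n = 1062882 and 40n^4 = 829440, so 1062882 ≥ 829440.
For the inductive step, assume it holds for an arbitrary i ≥ 12, so 2·3^i ≥ 40i^4.
Then 2·3^(i + 1) = 3·(2·3^i) ≥ 3·(40i^4).
Also, for i ≥ 12 we have 3·(40i^4) ≥ 40(i+1)^4, since 3 ≥ (1 + 1/i)^4 for all i ≥ 12.
Combining, 2·3^(i + 1) ≥ 40(i+1)^4.
This completes the induction.
Hence the smallest such n₀ is 12.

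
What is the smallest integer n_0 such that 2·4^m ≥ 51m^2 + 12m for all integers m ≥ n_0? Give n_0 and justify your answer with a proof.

At m = 4: 512 < 864, so the inequality fails and n_0 ≥ 5. We prove 2·4^m ≥ 51m^2 + 12m for all m ≥ 5.
Base case (m = 5): 2·4^m = 2048 and 51m^2 + 12m = 1335, so 2048 ≥ 1335.
Suppose the result is true for m = j, so 2·4^j ≥ 51j^2 + 12j.
Then 2·4^(j + 1) = 4·(2·4^j) ≥ 4·(51j^2 + 12j).
Also, for j ≥ 5 we have 4·(51j^2 + 12j) ≥ 51(j+1)^2 + 12(j+1), since 4·(51j^2 + 12j) − (51(j+1)^2 + 12(j+1)) = 153j^2 - 66j - 63, which is nonnegative for all j ≥ 5.
Combining, 2·4^(j + 1) ≥ 51(j+1)^2 + 12(j+1).
This completes the induction.
Hence the smallest such n_0 is 5.

n_0 = 5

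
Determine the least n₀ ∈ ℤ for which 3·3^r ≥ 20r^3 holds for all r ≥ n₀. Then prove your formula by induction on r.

n₀ = 8

At r = 7: 6561 < 6860, so the inequality fails and n₀ ≥ 8. We prove 3·3^r ≥ 20r^3 for all r ≥ 8.
When r = 8: 3·3^r = 19683 and 20r^3 = 10240, so 19683 ≥ 10240.
Suppose the result is true for r = m, so 3·3^m ≥ 20m^3.
Then 3·3^(m + 1) = 3·(3·3^m) ≥ 3·(20m^3).
Also, for m ≥ 8 we have 3·(20m^3) ≥ 20(m+1)^3, since 3 ≥ (1 + 1/m)^3 for all m ≥ 8.
Combining, 3·3^(m + 1) ≥ 20(m+1)^3.
Hence, by induction on r, the claim holds for every r ≥ 8.
Hence the smallest such n₀ is 8.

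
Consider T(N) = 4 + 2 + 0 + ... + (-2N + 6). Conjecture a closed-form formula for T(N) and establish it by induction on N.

We claim T(N) = -N(N - 5) for all N ≥ 1.
When N = 1: T(1) = 4, and the closed form gives 4. They agree.
Suppose the result is true for N = m, so T(m) = m(-m + 5).
Then T(m+1) = T(m) + (-2m + 4) = (m(-m + 5)) + (-2m + 4).
Simplifying, T(m+1) = -(m - 4)(m + 1) = -(m+1)((m+1) - 5),
which is the closed form with N = m+1.
By induction, the statement is established for all N ≥ 1.

T(N) = -N(N - 5)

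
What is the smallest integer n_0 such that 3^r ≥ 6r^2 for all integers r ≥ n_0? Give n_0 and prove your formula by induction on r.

At r = 4: 81 < 96, so the inequality fails and n_0 ≥ 5. We prove 3^r ≥ 6r^2 for all r ≥ 5.
When r = 5: 3^r = 243 and 6r^2 = 150, so 243 ≥ 150.
Suppose the result is true for r = i, so 3^i ≥ 6i^2.
Then 3^(i + 1) = 3·(3^i) ≥ 3·(6i^2).
Also, for i ≥ 5 we have 3·(6i^2) ≥ 6(i+1)^2, since 3 ≥ (1 + 1/i)^2 for all i ≥ 5.
Combining, 3^(i + 1) ≥ 6(i+1)^2.
Hence, by induction on r, the claim holds for every r ≥ 5.
Hence the smallest such n_0 is 5.

n_0 = 5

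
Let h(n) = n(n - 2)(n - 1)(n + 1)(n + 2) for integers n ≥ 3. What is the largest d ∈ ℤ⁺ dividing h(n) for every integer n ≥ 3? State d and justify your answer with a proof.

Computing the first values: h(3) = 120 and h(4) = 720; gcd(120, 720) = 120, so d ≤ 120.
We prove 120 | n(n - 2)(n - 1)(n + 1)(n + 2) for all n ≥ 3 by induction on n.
For the base case n = 3: h(3) = 120 = 120·(1), so 120 | h(3).
Inductive step: suppose the statement holds for some r ≥ 3, i.e. 120 | h(r). Then
h(r+1) − h(r) = (r-1)·r·(r+1)·(r+2)·(r+3) − (r-2)·(r-1)·r·(r+1)·(r+2) = (r-1)·r·(r+1)·(r+2)·[(r+3) − (r-2)] = 5·(r-1)·r·(r+1)·(r+2). The product of 4 consecutive integers is divisible by (4)! = 24, so h(r+1) − h(r) is divisible by 5·24 = 120. By the inductive hypothesis 120 | h(r), hence 120 | h(r+1).
This completes the induction.
Therefore the largest such d is 120.

d = 120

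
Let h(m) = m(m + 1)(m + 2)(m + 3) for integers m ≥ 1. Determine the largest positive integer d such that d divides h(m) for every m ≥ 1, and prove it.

Computing the first values: h(1) = 24 and h(2) = 120; gcd(24, 120) = 24, so d ≤ 24.
We prove 24 | m(m + 1)(m + 2)(m + 3) for all m ≥ 1 by induction on m.
Base case (m = 1): h(1) = 24 = 24·(1), so 24 | h(1).
For the inductive step, assume it holds for an arbitrary i ≥ 1, i.e. 24 | h(i). Then
h(i+1) − h(i) = (i+1)·(i+2)·(i+3)·(i+4) − i·(i+1)·(i+2)·(i+3) = (i+1)·(i+2)·(i+3)·[(i+4) − i] = 4·(i+1)·(i+2)·(i+3). The product of 3 consecutive integers is divisible by (3)! = 6, so h(i+1) − h(i) is divisible by 4·6 = 24. By the inductive hypothesis 24 | h(i), hence 24 | h(i+1).
This completes the induction.
Therefore the largest such d is 24.

d = 24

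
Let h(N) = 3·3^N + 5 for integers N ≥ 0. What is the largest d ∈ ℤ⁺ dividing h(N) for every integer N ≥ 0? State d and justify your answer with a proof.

Computing the first values: h(0) = 8 and h(1) = 14; gcd(8, 14) = 2, so d ≤ 2.
We prove 2 | 3·3^N + 5 for all N ≥ 0 by induction on N.
Base step (N = 0): h(0) = 8 = 2·(4), so 2 | h(0).
Inductive step: suppose the statement holds for some i ≥ 0, i.e. 2 | h(i). Then
h(i+1) = 3·3^(i+1) + 5 = 3·(3·3^i + 5) - 10 = 3·h(i) - 10. The first term is divisible by 2 by the inductive hypothesis, and -10 is divisible by 2. Hence 2 | h(i+1).
By the principle of mathematical induction, the result holds for all N ≥ 0.
Therefore the largest such d is 2.

d = 2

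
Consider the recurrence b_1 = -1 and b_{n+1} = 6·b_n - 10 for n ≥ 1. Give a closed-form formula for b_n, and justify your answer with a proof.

Computing the first terms: b_1 = -1, b_2 = -16, b_3 = -106. This suggests b_n = -3·6^(n - 1) + 2.
Base step (n = 1): the formula gives -1 = -1 = b_1.
Suppose the result is true for n = j, so b_j = -3·6^(j - 1) + 2.
Then b_{j+1} = 6·b_j - 10 = 6·(-3·6^(j - 1) + 2) - 10 = -3·6^j + 2 = -3·6^((j+1) - 1) + 2,
which is the claimed formula at n = j+1.
By the principle of mathematical induction, the result holds for all n ≥ 1.

b_n = -3·6^(n - 1) + 2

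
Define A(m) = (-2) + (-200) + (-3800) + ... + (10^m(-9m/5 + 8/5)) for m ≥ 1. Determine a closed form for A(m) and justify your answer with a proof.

A(m) = 2·10^m(-m + 1) - 2

We claim A(m) = 2·10^m(-m + 1) - 2 for all m ≥ 1.
Base step (m = 1): A(1) = -2, and the closed form gives -2. They agree.
Suppose the result is true for m = r, so A(r) = 2·10^r(-r + 1) - 2.
Then A(r+1) = A(r) + (10^r(-18r - 2)) = (2·10^r(-r + 1) - 2) + (10^r(-18r - 2)).
Simplifying, A(r+1) = -20·10^r·r - 2 = 2·10^(r+1)(-(r+1) + 1) - 2,
which is the closed form with m = r+1.
By induction, the statement is established for all m ≥ 1.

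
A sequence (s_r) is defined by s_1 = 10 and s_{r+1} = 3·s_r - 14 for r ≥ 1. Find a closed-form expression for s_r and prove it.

s_r = 3^r + 7

Computing the first terms: s_1 = 10, s_2 = 16, s_3 = 34. This suggests s_r = 3^r + 7.
Base case (r = 1): the formula gives 10 = 10 = s_1.
For the inductive step, assume it holds for an arbitrary j ≥ 1, so s_j = 3^j + 7.
Then s_{j+1} = 3·s_j - 14 = 3·(3^j + 7) - 14 = 3^(j + 1) + 7,
which is the claimed formula at r = j+1.
By the principle of mathematical induction, the result holds for all r ≥ 1.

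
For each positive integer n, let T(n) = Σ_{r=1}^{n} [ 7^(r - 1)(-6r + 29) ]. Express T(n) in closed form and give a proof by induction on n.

We claim T(n) = 7^n(-n + 5) - 5 for all n ≥ 1.
Base case (n = 1): T(1) = 23, and the closed form gives 23. They agree.
Inductive step: assume the claim holds for n = r, so T(r) = 7^r(-r + 5) - 5.
Then T(r+1) = T(r) + (7^r(-6r + 23)) = (7^r(-r + 5) - 5) + (7^r(-6r + 23)).
Simplifying, T(r+1) = -7·7^r·r + 28·7^r - 5 = 7^(r+1)(-(r+1) + 5) - 5,
which is the closed form with n = r+1.
By the principle of mathematical induction, the result holds for all n ≥ 1.

T(n) = 7^n(-n + 5) - 5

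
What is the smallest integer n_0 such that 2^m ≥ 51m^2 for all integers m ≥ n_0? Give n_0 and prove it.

At m = 13: 8192 < 8619, so the inequality fails and n_0 ≥ 14. We prove 2^m ≥ 51m^2 for all m ≥ 14.
When m = 14: 2^m = 16384 and 51m^2 = 9996, so 16384 ≥ 9996.
Suppose the result is true for m = j, so 2^j ≥ 51j^2.
Then 2^(j + 1) = 2·(2^j) ≥ 2·(51j^2).
Also, for j ≥ 14 we have 2·(51j^2) ≥ 51(j+1)^2, since 2 ≥ (1 + 1/j)^2 for all j ≥ 14.
Combining, 2^(j + 1) ≥ 51(j+1)^2.
By induction, the statement is established for all m ≥ 14.
Hence the smallest such n_0 is 14.

n_0 = 14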